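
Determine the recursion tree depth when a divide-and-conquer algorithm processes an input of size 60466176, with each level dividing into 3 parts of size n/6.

For divide and conquer with division factor 6:

Problem sizes at each level:
Level 0: 60466176
Level 1: 10077696
Level 2: 1679616
Level 3: 279936
Level 4: 46656
Level 5: 7776
Level 6: 1296
Level 7: 216
Level 8: 36
Level 9: 6
Level 10: 1

The root is level 0 and the size-1 base case is level 10 (the tree spans levels 0 through 10, i.e. 11 levels counting the root), so the depth is the number of divisions: log_6(60466176) = 10

The recursion tree depth is log_6(60466176) = 10. At each level, the problem size is divided by 6, so it takes 10 divisions to reduce to a base case of size 1. The algorithm makes 3 recursive calls at each level.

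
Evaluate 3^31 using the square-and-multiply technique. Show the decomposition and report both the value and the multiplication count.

Computing 3^31 by squaring (build up from 3^1; each line after the first costs one multiplication):

3^1 = 3
3^2 = (3^1)^2 = 3^2 = 9
3^3 = 3 * 3^2 = 3 * 9 = 27
3^6 = (3^3)^2 = 27^2 = 729
3^7 = 3 * 3^6 = 3 * 729 = 2187
3^14 = (3^7)^2 = 2187^2 = 4782969
3^15 = 3 * 3^14 = 3 * 4782969 = 14348907
3^30 = (3^15)^2 = 14348907^2 = 205891132094649
3^31 = 3 * 3^30 = 3 * 205891132094649 = 617673396283947

Result: 617673396283947
Multiplications needed: 8 (8 lines after 3^1)

3^31 = 617673396283947. Using exponentiation by squaring, this requires 8 multiplications. The key idea: if the exponent is even, square the half-power; if odd, multiply by the base once.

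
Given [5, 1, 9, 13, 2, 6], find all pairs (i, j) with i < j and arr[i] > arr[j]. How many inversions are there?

Finding inversions in [5, 1, 9, 13, 2, 6]:

(0, 1): arr[0]=5 > arr[1]=1
(0, 4): arr[0]=5 > arr[4]=2
(2, 4): arr[2]=9 > arr[4]=2
(2, 5): arr[2]=9 > arr[5]=6
(3, 4): arr[3]=13 > arr[4]=2
(3, 5): arr[3]=13 > arr[5]=6

Total inversions: 6

The array has 6 inversion(s): (0,1), (0,4), (2,4), (2,5), (3,4), (3,5). Each pair (i,j) satisfies i < j and arr[i] > arr[j].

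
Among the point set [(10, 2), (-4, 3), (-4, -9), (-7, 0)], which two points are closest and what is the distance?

Computing all pairwise distances among 4 points:

d((10, 2), (-4, 3)) = 14.0357
d((10, 2), (-4, -9)) = 17.8045
d((10, 2), (-7, 0)) = 17.1172
d((-4, 3), (-4, -9)) = 12.0
d((-4, 3), (-7, 0)) = 4.2426 <-- minimum
d((-4, -9), (-7, 0)) = 9.4868

Closest pair: (-4, 3) and (-7, 0) with distance 4.2426

The closest pair is (-4, 3) and (-7, 0) with Euclidean distance 4.2426. For 4 points, brute-force pairwise comparison is shown above. For large n, the divide-and-conquer algorithm (sort by x, recurse on halves, check the dividing strip) achieves O(n log n).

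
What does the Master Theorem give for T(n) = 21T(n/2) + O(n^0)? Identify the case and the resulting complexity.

Master Theorem for T(n) = 21T(n/2) + O(n^0):

a = 21, b = 2, c = 0
log_b(a) = log_2(21) = 4.3923

Case 1: c = 0 < log_2(21) = 4.3923
T(n) = O(n^(log_2 21))

For T(n) = 21T(n/2) + O(n^0): log_2(21) = 4.3923. This is Case 1 of the Master Theorem (c < log_b(a), work dominated by leaves), giving O(n^(log_2 21)).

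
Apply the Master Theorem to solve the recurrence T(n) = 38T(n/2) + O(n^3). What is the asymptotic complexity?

Master Theorem for T(n) = 38T(n/2) + O(n^3):

a = 38, b = 2, c = 3
log_b(a) = log_2(38) = 5.2479

Case 1: c = 3 < log_2(38) = 5.2479
T(n) = O(n^(log_2 38))

For T(n) = 38T(n/2) + O(n^3): log_2(38) = 5.2479. This is Case 1 of the Master Theorem (c < log_b(a), work dominated by leaves), giving O(n^(log_2 38)).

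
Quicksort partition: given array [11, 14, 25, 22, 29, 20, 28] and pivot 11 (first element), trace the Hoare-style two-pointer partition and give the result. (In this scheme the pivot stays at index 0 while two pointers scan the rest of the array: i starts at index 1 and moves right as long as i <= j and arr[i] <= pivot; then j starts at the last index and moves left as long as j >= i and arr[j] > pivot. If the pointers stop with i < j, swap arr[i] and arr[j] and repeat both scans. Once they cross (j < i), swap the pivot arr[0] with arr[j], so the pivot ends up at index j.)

Hoare-style two-pointer partition with pivot = 11:

Initial array: [11, 14, 25, 22, 29, 20, 28]

Pointers start at i = 1, j = 6.
i ends at 1, j ends at 0: the pointers have crossed (j < i), so scanning stops.

j = 0, so swapping arr[0] with arr[j] leaves the pivot at position 0: [11, 14, 25, 22, 29, 20, 28]
Pivot position: 0

After partitioning with pivot 11, the array becomes [11, 14, 25, 22, 29, 20, 28]. The pivot is placed at index 0. All elements to the left of the pivot are <= 11, and all elements to the right are > 11.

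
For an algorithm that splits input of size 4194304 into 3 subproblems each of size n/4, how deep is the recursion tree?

For divide and conquer with division factor 4:

Problem sizes at each level:
Level 0: 4194304
Level 1: 1048576
Level 2: 262144
Level 3: 65536
Level 4: 16384
Level 5: 4096
Level 6: 1024
Level 7: 256
Level 8: 64
Level 9: 16
Level 10: 4
Level 11: 1

The root is level 0 and the size-1 base case is level 11 (the tree spans levels 0 through 11, i.e. 12 levels counting the root), so the depth is the number of divisions: log_4(4194304) = 11

The recursion tree depth is log_4(4194304) = 11. At each level, the problem size is divided by 4, so it takes 11 divisions to reduce to a base case of size 1. The algorithm makes 3 recursive calls at each level.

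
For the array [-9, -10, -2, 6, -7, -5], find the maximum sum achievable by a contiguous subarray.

Using Kadane's algorithm on [-9, -10, -2, 6, -7, -5]:

Scanning through the array:
Position 1 (value -10): max_ending_here = -10, max_so_far = -9
Position 2 (value -2): max_ending_here = -2, max_so_far = -2
Position 3 (value 6): max_ending_here = 6, max_so_far = 6
Position 4 (value -7): max_ending_here = -1, max_so_far = 6
Position 5 (value -5): max_ending_here = -5, max_so_far = 6

Maximum subarray: [6]
Maximum sum: 6

The maximum subarray is [6] with sum 6. This subarray runs from index 3 to index 3.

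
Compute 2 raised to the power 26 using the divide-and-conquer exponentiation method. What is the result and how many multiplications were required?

Computing 2^26 by squaring (build up from 2^1; each line after the first costs one multiplication):

2^1 = 2
2^2 = (2^1)^2 = 2^2 = 4
2^3 = 2 * 2^2 = 2 * 4 = 8
2^6 = (2^3)^2 = 8^2 = 64
2^12 = (2^6)^2 = 64^2 = 4096
2^13 = 2 * 2^12 = 2 * 4096 = 8192
2^26 = (2^13)^2 = 8192^2 = 67108864

Result: 67108864
Multiplications needed: 6 (6 lines after 2^1)

2^26 = 67108864. Using exponentiation by squaring, this requires 6 multiplications. The key idea: if the exponent is even, square the half-power; if odd, multiply by the base once.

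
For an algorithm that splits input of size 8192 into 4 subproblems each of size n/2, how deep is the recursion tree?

For divide and conquer with division factor 2:

Problem sizes at each level:
Level 0: 8192
Level 1: 4096
Level 2: 2048
Level 3: 1024
Level 4: 512
Level 5: 256
Level 6: 128
Level 7: 64
Level 8: 32
Level 9: 16
Level 10: 8
Level 11: 4
Level 12: 2
Level 13: 1

The root is level 0 and the size-1 base case is level 13 (the tree spans levels 0 through 13, i.e. 14 levels counting the root), so the depth is the number of divisions: log_2(8192) = 13

The recursion tree depth is log_2(8192) = 13. At each level, the problem size is divided by 2, so it takes 13 divisions to reduce to a base case of size 1. The algorithm makes 4 recursive calls at each level.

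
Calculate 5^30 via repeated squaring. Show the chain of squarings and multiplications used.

Computing 5^30 by squaring (build up from 5^1; each line after the first costs one multiplication):

5^1 = 5
5^2 = (5^1)^2 = 5^2 = 25
5^3 = 5 * 5^2 = 5 * 25 = 125
5^6 = (5^3)^2 = 125^2 = 15625
5^7 = 5 * 5^6 = 5 * 15625 = 78125
5^14 = (5^7)^2 = 78125^2 = 6103515625
5^15 = 5 * 5^14 = 5 * 6103515625 = 30517578125
5^30 = (5^15)^2 = 30517578125^2 = 931322574615478515625

Result: 931322574615478515625
Multiplications needed: 7 (7 lines after 5^1)

5^30 = 931322574615478515625. Using exponentiation by squaring, this requires 7 multiplications. The key idea: if the exponent is even, square the half-power; if odd, multiply by the base once.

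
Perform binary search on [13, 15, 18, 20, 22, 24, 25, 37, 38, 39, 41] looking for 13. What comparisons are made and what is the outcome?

Binary search for 13 in [13, 15, 18, 20, 22, 24, 25, 37, 38, 39, 41]:

lo=0, hi=10, mid=5, arr[mid]=24 -> 24 > 13, search left half
lo=0, hi=4, mid=2, arr[mid]=18 -> 18 > 13, search left half
lo=0, hi=1, mid=0, arr[mid]=13 -> Found target at index 0!

Binary search finds 13 at index 0 after 3 comparisons. The search repeatedly halves the search space by comparing with the middle element.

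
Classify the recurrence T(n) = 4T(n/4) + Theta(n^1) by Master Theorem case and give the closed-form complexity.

Master Theorem for T(n) = 4T(n/4) + O(n^1):

a = 4, b = 4, c = 1
log_b(a) = log_4(4) = 1.0000

Case 2: c = 1 = log_4(4) = 1.0000
T(n) = O(n^1 log n) = O(n log n)

For T(n) = 4T(n/4) + O(n^1): log_4(4) = 1.0000. This is Case 2 of the Master Theorem (c = log_b(a), equal work at all levels), giving O(n log n).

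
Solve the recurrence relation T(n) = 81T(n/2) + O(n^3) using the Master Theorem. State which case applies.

Master Theorem for T(n) = 81T(n/2) + O(n^3):

a = 81, b = 2, c = 3
log_b(a) = log_2(81) = 6.3399

Case 1: c = 3 < log_2(81) = 6.3399
T(n) = O(n^(log_2 81))

For T(n) = 81T(n/2) + O(n^3): log_2(81) = 6.3399. This is Case 1 of the Master Theorem (c < log_b(a), work dominated by leaves), giving O(n^(log_2 81)).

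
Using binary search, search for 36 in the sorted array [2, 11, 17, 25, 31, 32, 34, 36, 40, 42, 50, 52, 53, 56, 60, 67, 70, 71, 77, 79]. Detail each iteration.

Binary search for 36 in [2, 11, 17, 25, 31, 32, 34, 36, 40, 42, 50, 52, 53, 56, 60, 67, 70, 71, 77, 79]:

lo=0, hi=19, mid=9, arr[mid]=42 -> 42 > 36, search left half
lo=0, hi=8, mid=4, arr[mid]=31 -> 31 < 36, search right half
lo=5, hi=8, mid=6, arr[mid]=34 -> 34 < 36, search right half
lo=7, hi=8, mid=7, arr[mid]=36 -> Found target at index 7!

Binary search finds 36 at index 7 after 4 comparisons. The search repeatedly halves the search space by comparing with the middle element.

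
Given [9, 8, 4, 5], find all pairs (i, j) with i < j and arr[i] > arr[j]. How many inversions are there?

Finding inversions in [9, 8, 4, 5]:

(0, 1): arr[0]=9 > arr[1]=8
(0, 2): arr[0]=9 > arr[2]=4
(0, 3): arr[0]=9 > arr[3]=5
(1, 2): arr[1]=8 > arr[2]=4
(1, 3): arr[1]=8 > arr[3]=5

Total inversions: 5

The array has 5 inversion(s): (0,1), (0,2), (0,3), (1,2), (1,3). Each pair (i,j) satisfies i < j and arr[i] > arr[j].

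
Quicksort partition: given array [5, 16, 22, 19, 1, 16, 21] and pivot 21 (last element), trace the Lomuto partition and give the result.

Lomuto partition with pivot = 21:

Initial array: [5, 16, 22, 19, 1, 16, 21]

arr[0]=5 <= 21: swap with position 0, array becomes [5, 16, 22, 19, 1, 16, 21]
arr[1]=16 <= 21: swap with position 1, array becomes [5, 16, 22, 19, 1, 16, 21]
arr[2]=22 > 21: no swap
arr[3]=19 <= 21: swap with position 2, array becomes [5, 16, 19, 22, 1, 16, 21]
arr[4]=1 <= 21: swap with position 3, array becomes [5, 16, 19, 1, 22, 16, 21]
arr[5]=16 <= 21: swap with position 4, array becomes [5, 16, 19, 1, 16, 22, 21]

Place pivot at position 5: [5, 16, 19, 1, 16, 21, 22]
Pivot position: 5

After partitioning with pivot 21, the array becomes [5, 16, 19, 1, 16, 21, 22]. The pivot is placed at index 5. All elements to the left of the pivot are <= 21, and all elements to the right are > 21.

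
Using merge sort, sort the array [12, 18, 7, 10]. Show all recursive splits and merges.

Merge sort trace:

Split: [12, 18, 7, 10] -> [12, 18] and [7, 10]
  Split: [12, 18] -> [12] and [18]
  Merge: [12] + [18] -> [12, 18]
  Split: [7, 10] -> [7] and [10]
  Merge: [7] + [10] -> [7, 10]
Merge: [12, 18] + [7, 10] -> [7, 10, 12, 18]

Final sorted array: [7, 10, 12, 18]

The merge sort proceeds by recursively splitting the array and merging sorted halves.
After all merges, the sorted array is [7, 10, 12, 18].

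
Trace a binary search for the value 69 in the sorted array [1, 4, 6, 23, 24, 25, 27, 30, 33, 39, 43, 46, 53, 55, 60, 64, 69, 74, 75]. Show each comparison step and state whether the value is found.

Binary search for 69 in [1, 4, 6, 23, 24, 25, 27, 30, 33, 39, 43, 46, 53, 55, 60, 64, 69, 74, 75]:

lo=0, hi=18, mid=9, arr[mid]=39 -> 39 < 69, search right half
lo=10, hi=18, mid=14, arr[mid]=60 -> 60 < 69, search right half
lo=15, hi=18, mid=16, arr[mid]=69 -> Found target at index 16!

Binary search finds 69 at index 16 after 3 comparisons. The search repeatedly halves the search space by comparing with the middle element.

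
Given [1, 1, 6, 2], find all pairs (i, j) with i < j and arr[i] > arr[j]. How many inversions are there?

Finding inversions in [1, 1, 6, 2]:

(2, 3): arr[2]=6 > arr[3]=2

Total inversions: 1

The array has 1 inversion(s): (2,3). Each pair (i,j) satisfies i < j and arr[i] > arr[j].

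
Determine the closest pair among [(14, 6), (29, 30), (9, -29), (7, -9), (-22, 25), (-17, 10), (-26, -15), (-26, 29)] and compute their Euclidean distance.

Computing all pairwise distances among 8 points:

d((14, 6), (29, 30)) = 28.3019
d((14, 6), (9, -29)) = 35.3553
d((14, 6), (7, -9)) = 16.5529
d((14, 6), (-22, 25)) = 40.7063
d((14, 6), (-17, 10)) = 31.257
d((14, 6), (-26, -15)) = 45.1774
d((14, 6), (-26, 29)) = 46.1411
d((29, 30), (9, -29)) = 62.2977
d((29, 30), (7, -9)) = 44.7772
d((29, 30), (-22, 25)) = 51.2445
d((29, 30), (-17, 10)) = 50.1597
d((29, 30), (-26, -15)) = 71.0634
d((29, 30), (-26, 29)) = 55.0091
d((9, -29), (7, -9)) = 20.0998
d((9, -29), (-22, 25)) = 62.2656
d((9, -29), (-17, 10)) = 46.8722
d((9, -29), (-26, -15)) = 37.6962
d((9, -29), (-26, 29)) = 67.7422
d((7, -9), (-22, 25)) = 44.6878
d((7, -9), (-17, 10)) = 30.6105
d((7, -9), (-26, -15)) = 33.541
d((7, -9), (-26, 29)) = 50.3289
d((-22, 25), (-17, 10)) = 15.8114
d((-22, 25), (-26, -15)) = 40.1995
d((-22, 25), (-26, 29)) = 5.6569 <-- minimum
d((-17, 10), (-26, -15)) = 26.5707
d((-17, 10), (-26, 29)) = 21.0238
d((-26, -15), (-26, 29)) = 44.0

Closest pair: (-22, 25) and (-26, 29) with distance 5.6569

The closest pair is (-22, 25) and (-26, 29) with Euclidean distance 5.6569. For 8 points, brute-force pairwise comparison is shown above. For large n, the divide-and-conquer algorithm (sort by x, recurse on halves, check the dividing strip) achieves O(n log n).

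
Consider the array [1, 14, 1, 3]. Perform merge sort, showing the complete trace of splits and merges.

Merge sort trace:

Split: [1, 14, 1, 3] -> [1, 14] and [1, 3]
  Split: [1, 14] -> [1] and [14]
  Merge: [1] + [14] -> [1, 14]
  Split: [1, 3] -> [1] and [3]
  Merge: [1] + [3] -> [1, 3]
Merge: [1, 14] + [1, 3] -> [1, 1, 3, 14]

Final sorted array: [1, 1, 3, 14]

The merge sort proceeds by recursively splitting the array and merging sorted halves.
After all merges, the sorted array is [1, 1, 3, 14].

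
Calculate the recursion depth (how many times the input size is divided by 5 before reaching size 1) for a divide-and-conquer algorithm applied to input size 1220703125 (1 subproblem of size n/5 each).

For divide and conquer with division factor 5:

Problem sizes at each level:
Level 0: 1220703125
Level 1: 244140625
Level 2: 48828125
Level 3: 9765625
Level 4: 1953125
Level 5: 390625
Level 6: 78125
Level 7: 15625
Level 8: 3125
Level 9: 625
Level 10: 125
Level 11: 25
Level 12: 5
Level 13: 1

The root is level 0 and the size-1 base case is level 13 (the tree spans levels 0 through 13, i.e. 14 levels counting the root), so the depth is the number of divisions: log_5(1220703125) = 13

The recursion tree depth is log_5(1220703125) = 13. At each level, the problem size is divided by 5, so it takes 13 divisions to reduce to a base case of size 1. The algorithm makes 1 recursive call at each level.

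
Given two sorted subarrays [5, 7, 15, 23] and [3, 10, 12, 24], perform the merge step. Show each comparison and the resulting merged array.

Merging process:

Compare 5 vs 3: take 3 from right. Merged: [3]
Compare 5 vs 10: take 5 from left. Merged: [3, 5]
Compare 7 vs 10: take 7 from left. Merged: [3, 5, 7]
Compare 15 vs 10: take 10 from right. Merged: [3, 5, 7, 10]
Compare 15 vs 12: take 12 from right. Merged: [3, 5, 7, 10, 12]
Compare 15 vs 24: take 15 from left. Merged: [3, 5, 7, 10, 12, 15]
Compare 23 vs 24: take 23 from left. Merged: [3, 5, 7, 10, 12, 15, 23]
Append remaining from right: [24]. Merged: [3, 5, 7, 10, 12, 15, 23, 24]

Final merged array: [3, 5, 7, 10, 12, 15, 23, 24]
Total comparisons: 7

The merged array is [3, 5, 7, 10, 12, 15, 23, 24], requiring 7 comparisons. The merge step runs in O(n) time where n is the total number of elements.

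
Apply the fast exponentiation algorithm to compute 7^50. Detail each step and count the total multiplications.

Computing 7^50 by squaring (build up from 7^1; each line after the first costs one multiplication):

7^1 = 7
7^2 = (7^1)^2 = 7^2 = 49
7^3 = 7 * 7^2 = 7 * 49 = 343
7^6 = (7^3)^2 = 343^2 = 117649
7^12 = (7^6)^2 = 117649^2 = 13841287201
7^24 = (7^12)^2 = 13841287201^2 = 191581231380566414401
7^25 = 7 * 7^24 = 7 * 191581231380566414401 = 1341068619663964900807
7^50 = (7^25)^2 = 1341068619663964900807^2 = 1798465042647412146620280340569649349251249

Result: 1798465042647412146620280340569649349251249
Multiplications needed: 7 (7 lines after 7^1)

7^50 = 1798465042647412146620280340569649349251249. Using exponentiation by squaring, this requires 7 multiplications. The key idea: if the exponent is even, square the half-power; if odd, multiply by the base once.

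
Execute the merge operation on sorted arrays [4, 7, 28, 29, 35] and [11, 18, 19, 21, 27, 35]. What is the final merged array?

Merging process:

Compare 4 vs 11: take 4 from left. Merged: [4]
Compare 7 vs 11: take 7 from left. Merged: [4, 7]
Compare 28 vs 11: take 11 from right. Merged: [4, 7, 11]
Compare 28 vs 18: take 18 from right. Merged: [4, 7, 11, 18]
Compare 28 vs 19: take 19 from right. Merged: [4, 7, 11, 18, 19]
Compare 28 vs 21: take 21 from right. Merged: [4, 7, 11, 18, 19, 21]
Compare 28 vs 27: take 27 from right. Merged: [4, 7, 11, 18, 19, 21, 27]
Compare 28 vs 35: take 28 from left. Merged: [4, 7, 11, 18, 19, 21, 27, 28]
Compare 29 vs 35: take 29 from left. Merged: [4, 7, 11, 18, 19, 21, 27, 28, 29]
Compare 35 vs 35: take 35 from left. Merged: [4, 7, 11, 18, 19, 21, 27, 28, 29, 35]
Append remaining from right: [35]. Merged: [4, 7, 11, 18, 19, 21, 27, 28, 29, 35, 35]

Final merged array: [4, 7, 11, 18, 19, 21, 27, 28, 29, 35, 35]
Total comparisons: 10

The merged array is [4, 7, 11, 18, 19, 21, 27, 28, 29, 35, 35], requiring 10 comparisons. The merge step runs in O(n) time where n is the total number of elements.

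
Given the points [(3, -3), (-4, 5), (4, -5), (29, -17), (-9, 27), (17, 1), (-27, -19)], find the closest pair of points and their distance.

Computing all pairwise distances among 7 points:

d((3, -3), (-4, 5)) = 10.6301
d((3, -3), (4, -5)) = 2.2361 <-- minimum
d((3, -3), (29, -17)) = 29.5296
d((3, -3), (-9, 27)) = 32.311
d((3, -3), (17, 1)) = 14.5602
d((3, -3), (-27, -19)) = 34.0
d((-4, 5), (4, -5)) = 12.8062
d((-4, 5), (29, -17)) = 39.6611
d((-4, 5), (-9, 27)) = 22.561
d((-4, 5), (17, 1)) = 21.3776
d((-4, 5), (-27, -19)) = 33.2415
d((4, -5), (29, -17)) = 27.7308
d((4, -5), (-9, 27)) = 34.5398
d((4, -5), (17, 1)) = 14.3178
d((4, -5), (-27, -19)) = 34.0147
d((29, -17), (-9, 27)) = 58.1378
d((29, -17), (17, 1)) = 21.6333
d((29, -17), (-27, -19)) = 56.0357
d((-9, 27), (17, 1)) = 36.7696
d((-9, 27), (-27, -19)) = 49.3964
d((17, 1), (-27, -19)) = 48.3322

Closest pair: (3, -3) and (4, -5) with distance 2.2361

The closest pair is (3, -3) and (4, -5) with Euclidean distance 2.2361. For 7 points, brute-force pairwise comparison is shown above. For large n, the divide-and-conquer algorithm (sort by x, recurse on halves, check the dividing strip) achieves O(n log n).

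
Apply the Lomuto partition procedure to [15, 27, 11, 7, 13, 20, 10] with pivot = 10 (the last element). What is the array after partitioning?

Lomuto partition with pivot = 10:

Initial array: [15, 27, 11, 7, 13, 20, 10]

arr[0]=15 > 10: no swap
arr[1]=27 > 10: no swap
arr[2]=11 > 10: no swap
arr[3]=7 <= 10: swap with position 0, array becomes [7, 27, 11, 15, 13, 20, 10]
arr[4]=13 > 10: no swap
arr[5]=20 > 10: no swap

Place pivot at position 1: [7, 10, 11, 15, 13, 20, 27]
Pivot position: 1

After partitioning with pivot 10, the array becomes [7, 10, 11, 15, 13, 20, 27]. The pivot is placed at index 1. All elements to the left of the pivot are <= 10, and all elements to the right are > 10.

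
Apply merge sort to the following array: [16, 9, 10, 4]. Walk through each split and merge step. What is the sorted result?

Merge sort trace:

Split: [16, 9, 10, 4] -> [16, 9] and [10, 4]
  Split: [16, 9] -> [16] and [9]
  Merge: [16] + [9] -> [9, 16]
  Split: [10, 4] -> [10] and [4]
  Merge: [10] + [4] -> [4, 10]
Merge: [9, 16] + [4, 10] -> [4, 9, 10, 16]

Final sorted array: [4, 9, 10, 16]

The merge sort proceeds by recursively splitting the array and merging sorted halves.
After all merges, the sorted array is [4, 9, 10, 16].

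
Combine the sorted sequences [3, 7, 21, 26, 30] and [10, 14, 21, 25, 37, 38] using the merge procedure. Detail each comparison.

Merging process:

Compare 3 vs 10: take 3 from left. Merged: [3]
Compare 7 vs 10: take 7 from left. Merged: [3, 7]
Compare 21 vs 10: take 10 from right. Merged: [3, 7, 10]
Compare 21 vs 14: take 14 from right. Merged: [3, 7, 10, 14]
Compare 21 vs 21: take 21 from left. Merged: [3, 7, 10, 14, 21]
Compare 26 vs 21: take 21 from right. Merged: [3, 7, 10, 14, 21, 21]
Compare 26 vs 25: take 25 from right. Merged: [3, 7, 10, 14, 21, 21, 25]
Compare 26 vs 37: take 26 from left. Merged: [3, 7, 10, 14, 21, 21, 25, 26]
Compare 30 vs 37: take 30 from left. Merged: [3, 7, 10, 14, 21, 21, 25, 26, 30]
Append remaining from right: [37, 38]. Merged: [3, 7, 10, 14, 21, 21, 25, 26, 30, 37, 38]

Final merged array: [3, 7, 10, 14, 21, 21, 25, 26, 30, 37, 38]
Total comparisons: 9

The merged array is [3, 7, 10, 14, 21, 21, 25, 26, 30, 37, 38], requiring 9 comparisons. The merge step runs in O(n) time where n is the total number of elements.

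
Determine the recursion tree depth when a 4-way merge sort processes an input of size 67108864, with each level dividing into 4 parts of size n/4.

For divide and conquer with division factor 4:

Problem sizes at each level:
Level 0: 67108864
Level 1: 16777216
Level 2: 4194304
Level 3: 1048576
Level 4: 262144
Level 5: 65536
Level 6: 16384
Level 7: 4096
Level 8: 1024
Level 9: 256
Level 10: 64
Level 11: 16
Level 12: 4
Level 13: 1

The root is level 0 and the size-1 base case is level 13 (the tree spans levels 0 through 13, i.e. 14 levels counting the root), so the depth is the number of divisions: log_4(67108864) = 13

The recursion tree depth is log_4(67108864) = 13. At each level, the problem size is divided by 4, so it takes 13 divisions to reduce to a base case of size 1. The algorithm makes 4 recursive calls at each level.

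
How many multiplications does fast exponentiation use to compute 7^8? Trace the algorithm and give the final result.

Computing 7^8 by squaring (build up from 7^1; each line after the first costs one multiplication):

7^1 = 7
7^2 = (7^1)^2 = 7^2 = 49
7^4 = (7^2)^2 = 49^2 = 2401
7^8 = (7^4)^2 = 2401^2 = 5764801

Result: 5764801
Multiplications needed: 3 (3 lines after 7^1)

7^8 = 5764801. Using exponentiation by squaring, this requires 3 multiplications. The key idea: if the exponent is even, square the half-power; if odd, multiply by the base once.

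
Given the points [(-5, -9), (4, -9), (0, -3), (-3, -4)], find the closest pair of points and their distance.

Computing all pairwise distances among 4 points:

d((-5, -9), (4, -9)) = 9.0
d((-5, -9), (0, -3)) = 7.8102
d((-5, -9), (-3, -4)) = 5.3852
d((4, -9), (0, -3)) = 7.2111
d((4, -9), (-3, -4)) = 8.6023
d((0, -3), (-3, -4)) = 3.1623 <-- minimum

Closest pair: (0, -3) and (-3, -4) with distance 3.1623

The closest pair is (0, -3) and (-3, -4) with Euclidean distance 3.1623. For 4 points, brute-force pairwise comparison is shown above. For large n, the divide-and-conquer algorithm (sort by x, recurse on halves, check the dividing strip) achieves O(n log n).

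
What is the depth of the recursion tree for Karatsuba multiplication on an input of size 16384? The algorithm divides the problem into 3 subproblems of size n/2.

For divide and conquer with division factor 2:

Problem sizes at each level:
Level 0: 16384
Level 1: 8192
Level 2: 4096
Level 3: 2048
Level 4: 1024
Level 5: 512
Level 6: 256
Level 7: 128
Level 8: 64
Level 9: 32
Level 10: 16
Level 11: 8
Level 12: 4
Level 13: 2
Level 14: 1

The root is level 0 and the size-1 base case is level 14 (the tree spans levels 0 through 14, i.e. 15 levels counting the root), so the depth is the number of divisions: log_2(16384) = 14

The recursion tree depth is log_2(16384) = 14. At each level, the problem size is divided by 2, so it takes 14 divisions to reduce to a base case of size 1. The algorithm makes 3 recursive calls at each level.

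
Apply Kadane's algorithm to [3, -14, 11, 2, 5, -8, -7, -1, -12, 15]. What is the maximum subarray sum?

Using Kadane's algorithm on [3, -14, 11, 2, 5, -8, -7, -1, -12, 15]:

Scanning through the array:
Position 1 (value -14): max_ending_here = -11, max_so_far = 3
Position 2 (value 11): max_ending_here = 11, max_so_far = 11
Position 3 (value 2): max_ending_here = 13, max_so_far = 13
Position 4 (value 5): max_ending_here = 18, max_so_far = 18
Position 5 (value -8): max_ending_here = 10, max_so_far = 18
Position 6 (value -7): max_ending_here = 3, max_so_far = 18
Position 7 (value -1): max_ending_here = 2, max_so_far = 18
Position 8 (value -12): max_ending_here = -10, max_so_far = 18
Position 9 (value 15): max_ending_here = 15, max_so_far = 18

Maximum subarray: [11, 2, 5]
Maximum sum: 18

The maximum subarray is [11, 2, 5] with sum 18. This subarray runs from index 2 to index 4.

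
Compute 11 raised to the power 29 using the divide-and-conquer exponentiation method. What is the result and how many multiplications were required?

Computing 11^29 by squaring (build up from 11^1; each line after the first costs one multiplication):

11^1 = 11
11^2 = (11^1)^2 = 11^2 = 121
11^3 = 11 * 11^2 = 11 * 121 = 1331
11^6 = (11^3)^2 = 1331^2 = 1771561
11^7 = 11 * 11^6 = 11 * 1771561 = 19487171
11^14 = (11^7)^2 = 19487171^2 = 379749833583241
11^28 = (11^14)^2 = 379749833583241^2 = 144209936106499234037676064081
11^29 = 11 * 11^28 = 11 * 144209936106499234037676064081 = 1586309297171491574414436704891

Result: 1586309297171491574414436704891
Multiplications needed: 7 (7 lines after 11^1)

11^29 = 1586309297171491574414436704891. Using exponentiation by squaring, this requires 7 multiplications. The key idea: if the exponent is even, square the half-power; if odd, multiply by the base once.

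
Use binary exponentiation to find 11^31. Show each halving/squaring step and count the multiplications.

Computing 11^31 by squaring (build up from 11^1; each line after the first costs one multiplication):

11^1 = 11
11^2 = (11^1)^2 = 11^2 = 121
11^3 = 11 * 11^2 = 11 * 121 = 1331
11^6 = (11^3)^2 = 1331^2 = 1771561
11^7 = 11 * 11^6 = 11 * 1771561 = 19487171
11^14 = (11^7)^2 = 19487171^2 = 379749833583241
11^15 = 11 * 11^14 = 11 * 379749833583241 = 4177248169415651
11^30 = (11^15)^2 = 4177248169415651^2 = 17449402268886407318558803753801
11^31 = 11 * 11^30 = 11 * 17449402268886407318558803753801 = 191943424957750480504146841291811

Result: 191943424957750480504146841291811
Multiplications needed: 8 (8 lines after 11^1)

11^31 = 191943424957750480504146841291811. Using exponentiation by squaring, this requires 8 multiplications. The key idea: if the exponent is even, square the half-power; if odd, multiply by the base once.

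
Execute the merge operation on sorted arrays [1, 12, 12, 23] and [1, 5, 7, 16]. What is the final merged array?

Merging process:

Compare 1 vs 1: take 1 from left. Merged: [1]
Compare 12 vs 1: take 1 from right. Merged: [1, 1]
Compare 12 vs 5: take 5 from right. Merged: [1, 1, 5]
Compare 12 vs 7: take 7 from right. Merged: [1, 1, 5, 7]
Compare 12 vs 16: take 12 from left. Merged: [1, 1, 5, 7, 12]
Compare 12 vs 16: take 12 from left. Merged: [1, 1, 5, 7, 12, 12]
Compare 23 vs 16: take 16 from right. Merged: [1, 1, 5, 7, 12, 12, 16]
Append remaining from left: [23]. Merged: [1, 1, 5, 7, 12, 12, 16, 23]

Final merged array: [1, 1, 5, 7, 12, 12, 16, 23]
Total comparisons: 7

The merged array is [1, 1, 5, 7, 12, 12, 16, 23], requiring 7 comparisons. The merge step runs in O(n) time where n is the total number of elements.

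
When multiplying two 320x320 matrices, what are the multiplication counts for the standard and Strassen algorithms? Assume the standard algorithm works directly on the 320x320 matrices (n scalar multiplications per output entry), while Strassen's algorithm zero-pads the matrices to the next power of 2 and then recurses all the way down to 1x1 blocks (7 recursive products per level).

Matrix multiplication for 320x320 matrices:

Strassen's algorithm requires power-of-2 dimensions. Pad 320x320 to 512x512 (next power of 2).

Standard algorithm: 320^3 = 32768000 multiplications
Strassen's algorithm: 7^(log2(512)) = 7^9 = 40353607 multiplications
Difference: 32768000 - 40353607 = -7585607 (Strassen uses MORE here due to padding overhead — for small or just-over-power-of-2 n, padding can outweigh the per-level savings)

Standard: 32768000 multiplications (320^3). Strassen: 40353607 multiplications (7^9, after padding to 512x512). Strassen reduces 8 recursive multiplications to 7 at each level.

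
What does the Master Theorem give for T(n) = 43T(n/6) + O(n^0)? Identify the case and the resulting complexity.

Master Theorem for T(n) = 43T(n/6) + O(n^0):

a = 43, b = 6, c = 0
log_b(a) = log_6(43) = 2.0992

Case 1: c = 0 < log_6(43) = 2.0992
T(n) = O(n^(log_6 43))

For T(n) = 43T(n/6) + O(n^0): log_6(43) = 2.0992. This is Case 1 of the Master Theorem (c < log_b(a), work dominated by leaves), giving O(n^(log_6 43)).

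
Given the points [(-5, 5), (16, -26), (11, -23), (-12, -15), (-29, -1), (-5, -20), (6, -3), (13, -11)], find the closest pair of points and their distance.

Computing all pairwise distances among 8 points:

d((-5, 5), (16, -26)) = 37.4433
d((-5, 5), (11, -23)) = 32.249
d((-5, 5), (-12, -15)) = 21.1896
d((-5, 5), (-29, -1)) = 24.7386
d((-5, 5), (-5, -20)) = 25.0
d((-5, 5), (6, -3)) = 13.6015
d((-5, 5), (13, -11)) = 24.0832
d((16, -26), (11, -23)) = 5.831 <-- minimum
d((16, -26), (-12, -15)) = 30.0832
d((16, -26), (-29, -1)) = 51.4782
d((16, -26), (-5, -20)) = 21.8403
d((16, -26), (6, -3)) = 25.0799
d((16, -26), (13, -11)) = 15.2971
d((11, -23), (-12, -15)) = 24.3516
d((11, -23), (-29, -1)) = 45.6508
d((11, -23), (-5, -20)) = 16.2788
d((11, -23), (6, -3)) = 20.6155
d((11, -23), (13, -11)) = 12.1655
d((-12, -15), (-29, -1)) = 22.0227
d((-12, -15), (-5, -20)) = 8.6023
d((-12, -15), (6, -3)) = 21.6333
d((-12, -15), (13, -11)) = 25.318
d((-29, -1), (-5, -20)) = 30.6105
d((-29, -1), (6, -3)) = 35.0571
d((-29, -1), (13, -11)) = 43.1741
d((-5, -20), (6, -3)) = 20.2485
d((-5, -20), (13, -11)) = 20.1246
d((6, -3), (13, -11)) = 10.6301

Closest pair: (16, -26) and (11, -23) with distance 5.831

The closest pair is (16, -26) and (11, -23) with Euclidean distance 5.831. For 8 points, brute-force pairwise comparison is shown above. For large n, the divide-and-conquer algorithm (sort by x, recurse on halves, check the dividing strip) achieves O(n log n).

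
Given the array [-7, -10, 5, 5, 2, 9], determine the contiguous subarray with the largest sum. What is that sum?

Using Kadane's algorithm on [-7, -10, 5, 5, 2, 9]:

Scanning through the array:
Position 1 (value -10): max_ending_here = -10, max_so_far = -7
Position 2 (value 5): max_ending_here = 5, max_so_far = 5
Position 3 (value 5): max_ending_here = 10, max_so_far = 10
Position 4 (value 2): max_ending_here = 12, max_so_far = 12
Position 5 (value 9): max_ending_here = 21, max_so_far = 21

Maximum subarray: [5, 5, 2, 9]
Maximum sum: 21

The maximum subarray is [5, 5, 2, 9] with sum 21. This subarray runs from index 2 to index 5.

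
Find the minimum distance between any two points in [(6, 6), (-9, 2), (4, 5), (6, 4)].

Computing all pairwise distances among 4 points:

d((6, 6), (-9, 2)) = 15.5242
d((6, 6), (4, 5)) = 2.2361
d((6, 6), (6, 4)) = 2.0 <-- minimum
d((-9, 2), (4, 5)) = 13.3417
d((-9, 2), (6, 4)) = 15.1327
d((4, 5), (6, 4)) = 2.2361

Closest pair: (6, 6) and (6, 4) with distance 2.0

The closest pair is (6, 6) and (6, 4) with Euclidean distance 2.0. For 4 points, brute-force pairwise comparison is shown above. For large n, the divide-and-conquer algorithm (sort by x, recurse on halves, check the dividing strip) achieves O(n log n).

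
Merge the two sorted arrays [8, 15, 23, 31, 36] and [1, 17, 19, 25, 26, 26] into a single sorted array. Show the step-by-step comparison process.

Merging process:

Compare 8 vs 1: take 1 from right. Merged: [1]
Compare 8 vs 17: take 8 from left. Merged: [1, 8]
Compare 15 vs 17: take 15 from left. Merged: [1, 8, 15]
Compare 23 vs 17: take 17 from right. Merged: [1, 8, 15, 17]
Compare 23 vs 19: take 19 from right. Merged: [1, 8, 15, 17, 19]
Compare 23 vs 25: take 23 from left. Merged: [1, 8, 15, 17, 19, 23]
Compare 31 vs 25: take 25 from right. Merged: [1, 8, 15, 17, 19, 23, 25]
Compare 31 vs 26: take 26 from right. Merged: [1, 8, 15, 17, 19, 23, 25, 26]
Compare 31 vs 26: take 26 from right. Merged: [1, 8, 15, 17, 19, 23, 25, 26, 26]
Append remaining from left: [31, 36]. Merged: [1, 8, 15, 17, 19, 23, 25, 26, 26, 31, 36]

Final merged array: [1, 8, 15, 17, 19, 23, 25, 26, 26, 31, 36]
Total comparisons: 9

The merged array is [1, 8, 15, 17, 19, 23, 25, 26, 26, 31, 36], requiring 9 comparisons. The merge step runs in O(n) time where n is the total number of elements.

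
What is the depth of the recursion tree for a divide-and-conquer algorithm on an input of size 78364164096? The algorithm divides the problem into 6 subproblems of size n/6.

For divide and conquer with division factor 6:

Problem sizes at each level:
Level 0: 78364164096
Level 1: 13060694016
Level 2: 2176782336
Level 3: 362797056
Level 4: 60466176
Level 5: 10077696
Level 6: 1679616
Level 7: 279936
Level 8: 46656
Level 9: 7776
Level 10: 1296
Level 11: 216
Level 12: 36
Level 13: 6
Level 14: 1

The root is level 0 and the size-1 base case is level 14 (the tree spans levels 0 through 14, i.e. 15 levels counting the root), so the depth is the number of divisions: log_6(78364164096) = 14

The recursion tree depth is log_6(78364164096) = 14. At each level, the problem size is divided by 6, so it takes 14 divisions to reduce to a base case of size 1. The algorithm makes 6 recursive calls at each level.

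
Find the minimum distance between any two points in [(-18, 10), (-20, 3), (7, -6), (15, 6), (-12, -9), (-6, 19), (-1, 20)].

Computing all pairwise distances among 7 points:

d((-18, 10), (-20, 3)) = 7.2801
d((-18, 10), (7, -6)) = 29.6816
d((-18, 10), (15, 6)) = 33.2415
d((-18, 10), (-12, -9)) = 19.9249
d((-18, 10), (-6, 19)) = 15.0
d((-18, 10), (-1, 20)) = 19.7231
d((-20, 3), (7, -6)) = 28.4605
d((-20, 3), (15, 6)) = 35.1283
d((-20, 3), (-12, -9)) = 14.4222
d((-20, 3), (-6, 19)) = 21.2603
d((-20, 3), (-1, 20)) = 25.4951
d((7, -6), (15, 6)) = 14.4222
d((7, -6), (-12, -9)) = 19.2354
d((7, -6), (-6, 19)) = 28.178
d((7, -6), (-1, 20)) = 27.2029
d((15, 6), (-12, -9)) = 30.8869
d((15, 6), (-6, 19)) = 24.6982
d((15, 6), (-1, 20)) = 21.2603
d((-12, -9), (-6, 19)) = 28.6356
d((-12, -9), (-1, 20)) = 31.0161
d((-6, 19), (-1, 20)) = 5.099 <-- minimum

Closest pair: (-6, 19) and (-1, 20) with distance 5.099

The closest pair is (-6, 19) and (-1, 20) with Euclidean distance 5.099. For 7 points, brute-force pairwise comparison is shown above. For large n, the divide-and-conquer algorithm (sort by x, recurse on halves, check the dividing strip) achieves O(n log n).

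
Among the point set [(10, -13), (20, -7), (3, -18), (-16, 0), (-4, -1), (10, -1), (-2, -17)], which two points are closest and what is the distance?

Computing all pairwise distances among 7 points:

d((10, -13), (20, -7)) = 11.6619
d((10, -13), (3, -18)) = 8.6023
d((10, -13), (-16, 0)) = 29.0689
d((10, -13), (-4, -1)) = 18.4391
d((10, -13), (10, -1)) = 12.0
d((10, -13), (-2, -17)) = 12.6491
d((20, -7), (3, -18)) = 20.2485
d((20, -7), (-16, 0)) = 36.6742
d((20, -7), (-4, -1)) = 24.7386
d((20, -7), (10, -1)) = 11.6619
d((20, -7), (-2, -17)) = 24.1661
d((3, -18), (-16, 0)) = 26.1725
d((3, -18), (-4, -1)) = 18.3848
d((3, -18), (10, -1)) = 18.3848
d((3, -18), (-2, -17)) = 5.099 <-- minimum
d((-16, 0), (-4, -1)) = 12.0416
d((-16, 0), (10, -1)) = 26.0192
d((-16, 0), (-2, -17)) = 22.0227
d((-4, -1), (10, -1)) = 14.0
d((-4, -1), (-2, -17)) = 16.1245
d((10, -1), (-2, -17)) = 20.0

Closest pair: (3, -18) and (-2, -17) with distance 5.099

The closest pair is (3, -18) and (-2, -17) with Euclidean distance 5.099. For 7 points, brute-force pairwise comparison is shown above. For large n, the divide-and-conquer algorithm (sort by x, recurse on halves, check the dividing strip) achieves O(n log n).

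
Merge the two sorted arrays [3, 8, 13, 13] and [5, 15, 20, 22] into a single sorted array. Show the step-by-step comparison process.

Merging process:

Compare 3 vs 5: take 3 from left. Merged: [3]
Compare 8 vs 5: take 5 from right. Merged: [3, 5]
Compare 8 vs 15: take 8 from left. Merged: [3, 5, 8]
Compare 13 vs 15: take 13 from left. Merged: [3, 5, 8, 13]
Compare 13 vs 15: take 13 from left. Merged: [3, 5, 8, 13, 13]
Append remaining from right: [15, 20, 22]. Merged: [3, 5, 8, 13, 13, 15, 20, 22]

Final merged array: [3, 5, 8, 13, 13, 15, 20, 22]
Total comparisons: 5

The merged array is [3, 5, 8, 13, 13, 15, 20, 22], requiring 5 comparisons. The merge step runs in O(n) time where n is the total number of elements.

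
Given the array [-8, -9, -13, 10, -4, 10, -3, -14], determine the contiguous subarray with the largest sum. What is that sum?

Using Kadane's algorithm on [-8, -9, -13, 10, -4, 10, -3, -14]:

Scanning through the array:
Position 1 (value -9): max_ending_here = -9, max_so_far = -8
Position 2 (value -13): max_ending_here = -13, max_so_far = -8
Position 3 (value 10): max_ending_here = 10, max_so_far = 10
Position 4 (value -4): max_ending_here = 6, max_so_far = 10
Position 5 (value 10): max_ending_here = 16, max_so_far = 16
Position 6 (value -3): max_ending_here = 13, max_so_far = 16
Position 7 (value -14): max_ending_here = -1, max_so_far = 16

Maximum subarray: [10, -4, 10]
Maximum sum: 16

The maximum subarray is [10, -4, 10] with sum 16. This subarray runs from index 3 to index 5.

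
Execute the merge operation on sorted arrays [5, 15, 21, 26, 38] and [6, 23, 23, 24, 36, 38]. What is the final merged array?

Merging process:

Compare 5 vs 6: take 5 from left. Merged: [5]
Compare 15 vs 6: take 6 from right. Merged: [5, 6]
Compare 15 vs 23: take 15 from left. Merged: [5, 6, 15]
Compare 21 vs 23: take 21 from left. Merged: [5, 6, 15, 21]
Compare 26 vs 23: take 23 from right. Merged: [5, 6, 15, 21, 23]
Compare 26 vs 23: take 23 from right. Merged: [5, 6, 15, 21, 23, 23]
Compare 26 vs 24: take 24 from right. Merged: [5, 6, 15, 21, 23, 23, 24]
Compare 26 vs 36: take 26 from left. Merged: [5, 6, 15, 21, 23, 23, 24, 26]
Compare 38 vs 36: take 36 from right. Merged: [5, 6, 15, 21, 23, 23, 24, 26, 36]
Compare 38 vs 38: take 38 from left. Merged: [5, 6, 15, 21, 23, 23, 24, 26, 36, 38]
Append remaining from right: [38]. Merged: [5, 6, 15, 21, 23, 23, 24, 26, 36, 38, 38]

Final merged array: [5, 6, 15, 21, 23, 23, 24, 26, 36, 38, 38]
Total comparisons: 10

The merged array is [5, 6, 15, 21, 23, 23, 24, 26, 36, 38, 38], requiring 10 comparisons. The merge step runs in O(n) time where n is the total number of elements.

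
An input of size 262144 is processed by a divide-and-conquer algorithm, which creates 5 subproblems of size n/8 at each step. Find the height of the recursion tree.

For divide and conquer with division factor 8:

Problem sizes at each level:
Level 0: 262144
Level 1: 32768
Level 2: 4096
Level 3: 512
Level 4: 64
Level 5: 8
Level 6: 1

The root is level 0 and the size-1 base case is level 6 (the tree spans levels 0 through 6, i.e. 7 levels counting the root), so the depth is the number of divisions: log_8(262144) = 6

The recursion tree depth is log_8(262144) = 6. At each level, the problem size is divided by 8, so it takes 6 divisions to reduce to a base case of size 1. The algorithm makes 5 recursive calls at each level.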